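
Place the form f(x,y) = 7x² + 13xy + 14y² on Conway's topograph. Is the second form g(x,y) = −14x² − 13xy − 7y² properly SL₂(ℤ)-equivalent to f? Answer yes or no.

D₁ = -223, D₂ = -223
f: translate: b→-1 (≡13 mod 14), so (7,13,14)→(7,-1,8)
f: reduced (well bottom): (7,-1,8) with a≤c, −a<b≤a
g is negative-definite; reduce −g:
−g: flip: (14,13,7)→(7,-13,14)
−g: translate: b→1 (≡-13 mod 14), so (7,-13,14)→(7,1,8)
−g: reduced (well bottom): (7,1,8) with a≤c, −a<b≤a
flip sign back: reduced form of g is (-7,-1,-8)
reduced forms (7, -1, 8) vs (-7, -1, -8) ⇒ inequivalent

no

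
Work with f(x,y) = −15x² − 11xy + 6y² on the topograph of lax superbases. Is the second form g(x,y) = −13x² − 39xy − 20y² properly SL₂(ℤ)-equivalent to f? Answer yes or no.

D₁ = 481, D₂ = 481
river cycle of f (length 26): (6, 11, -15), (-15, 19, 2), (2, 21, -5), (-5, 19, 6), (6, 17, -8), (-8, 15, 8), (8, 17, -6), (-6, 19, 5), (5, 21, -2), (-2, 19, 15), … (16 more)
river cycle of g (length 26): (6, 13, -13), (-13, 13, 6), (6, 11, -15), (-15, 19, 2), (2, 21, -5), (-5, 19, 6), (6, 17, -8), (-8, 15, 8), (8, 17, -6), (-6, 19, 5), … (16 more)
cycles coincide ⇒ equivalent

yes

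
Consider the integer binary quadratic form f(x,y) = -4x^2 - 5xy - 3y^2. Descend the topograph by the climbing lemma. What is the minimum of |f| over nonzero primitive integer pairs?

translate: b→-3 (≡5 mod 8), so (4,5,3)→(4,-3,2)
flip: (4,-3,2)→(2,3,4)
translate: b→-1 (≡3 mod 4), so (2,3,4)→(2,-1,3)
reduced (well bottom): (2,-1,3) with a≤c, −a<b≤a
well minimum |f| = |-2| = 2 (negative-definite)

2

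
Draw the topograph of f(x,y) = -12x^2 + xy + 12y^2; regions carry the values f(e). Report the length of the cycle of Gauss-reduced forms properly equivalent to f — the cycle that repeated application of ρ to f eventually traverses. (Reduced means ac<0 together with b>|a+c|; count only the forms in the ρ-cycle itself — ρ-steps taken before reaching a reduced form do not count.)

D = 577, ⌊√D⌋ = 24
river: ρ → (12,23,-1)
river: ρ → (-1,23,12)
river: ρ → (12,1,-12)
river: ρ → (-12,23,1)
river: ρ → (1,23,-12)
river: ρ → (-12,1,12)
ρ-cycle length = 6 (tail of 0 descent steps not counted)

6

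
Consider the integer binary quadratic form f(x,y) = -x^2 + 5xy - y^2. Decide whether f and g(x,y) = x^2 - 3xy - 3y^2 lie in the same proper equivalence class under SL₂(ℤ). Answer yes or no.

D₁ = 21, D₂ = 21
river cycle of f (length 2): (-1, 3, 3), (3, 3, -1)
river cycle of g (length 2): (-3, 3, 1), (1, 3, -3)
cycles differ ⇒ inequivalent

no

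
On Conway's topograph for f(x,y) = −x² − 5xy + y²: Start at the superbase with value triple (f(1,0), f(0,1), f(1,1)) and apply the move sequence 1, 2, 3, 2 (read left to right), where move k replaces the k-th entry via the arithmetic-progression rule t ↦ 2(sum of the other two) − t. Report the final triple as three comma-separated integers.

start (-1,1,-5) = (f(1,0),f(0,1),f(1,1))
replace slot 1: 2·(1+(-5)) − (-1) = -7 → (-7,1,-5)
replace slot 2: 2·((-7)+(-5)) − 1 = -25 → (-7,-25,-5)
replace slot 3: 2·((-7)+(-25)) − (-5) = -59 → (-7,-25,-59)
replace slot 2: 2·((-7)+(-59)) − (-25) = -107 → (-7,-107,-59)

-7,-107,-59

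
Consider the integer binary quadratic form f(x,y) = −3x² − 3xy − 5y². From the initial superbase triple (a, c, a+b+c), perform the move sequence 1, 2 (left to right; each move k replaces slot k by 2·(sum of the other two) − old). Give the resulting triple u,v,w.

start (-3,-5,-11) = (f(1,0),f(0,1),f(1,1))
replace slot 1: 2·((-5)+(-11)) − (-3) = -29 → (-29,-5,-11)
replace slot 2: 2·((-29)+(-11)) − (-5) = -75 → (-29,-75,-11)

-29,-75,-11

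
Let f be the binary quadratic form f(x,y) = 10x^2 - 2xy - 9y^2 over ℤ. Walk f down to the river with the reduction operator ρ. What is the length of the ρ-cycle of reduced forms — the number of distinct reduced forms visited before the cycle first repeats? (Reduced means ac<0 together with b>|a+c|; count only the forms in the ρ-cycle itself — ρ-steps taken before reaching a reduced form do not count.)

D = 364, ⌊√D⌋ = 19
descent: ρ → (-9,2,10)  [lands on river]
river: ρ → (10,18,-1)
river: ρ → (-1,18,10)
river: ρ → (10,2,-9)
river: ρ → (-9,16,3)
river: ρ → (3,14,-14)
river: ρ → (-14,14,3)
river: ρ → (3,16,-9)
ρ-cycle length = 8 (tail of 1 descent step not counted)

8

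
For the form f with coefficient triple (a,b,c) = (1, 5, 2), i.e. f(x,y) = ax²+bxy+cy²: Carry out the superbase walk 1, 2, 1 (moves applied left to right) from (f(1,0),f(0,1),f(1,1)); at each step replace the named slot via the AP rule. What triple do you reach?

start (1,2,8) = (f(1,0),f(0,1),f(1,1))
replace slot 1: 2·(2+8) − 1 = 19 → (19,2,8)
replace slot 2: 2·(19+8) − 2 = 52 → (19,52,8)
replace slot 1: 2·(52+8) − 19 = 101 → (101,52,8)

101,52,8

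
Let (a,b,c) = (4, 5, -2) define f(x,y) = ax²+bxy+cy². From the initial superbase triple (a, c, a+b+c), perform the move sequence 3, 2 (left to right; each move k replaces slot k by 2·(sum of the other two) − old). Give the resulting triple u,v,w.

start (4,-2,7) = (f(1,0),f(0,1),f(1,1))
replace slot 3: 2·(4+(-2)) − 7 = -3 → (4,-2,-3)
replace slot 2: 2·(4+(-3)) − (-2) = 4 → (4,4,-3)

4,4,-3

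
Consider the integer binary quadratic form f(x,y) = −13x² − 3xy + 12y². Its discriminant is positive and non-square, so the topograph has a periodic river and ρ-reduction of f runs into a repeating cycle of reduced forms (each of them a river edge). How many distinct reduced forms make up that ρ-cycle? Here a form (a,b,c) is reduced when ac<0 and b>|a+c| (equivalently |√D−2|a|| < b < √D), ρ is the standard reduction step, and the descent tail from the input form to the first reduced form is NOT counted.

D = 633, ⌊√D⌋ = 25
descent: ρ → (12,3,-13)  [lands on river]
river: ρ → (-13,23,2)
river: ρ → (2,25,-1)
river: ρ → (-1,25,2)
river: ρ → (2,23,-13)
river: ρ → (-13,3,12)
river: ρ → (12,21,-4)
river: ρ → (-4,19,17)
river: ρ → (17,15,-6)
river: ρ → (-6,21,8)
river: ρ → (8,11,-16)
river: ρ → (-16,21,3)
river: ρ → (3,21,-16)
river: ρ → (-16,11,8)
river: ρ → (8,21,-6)
river: ρ → (-6,15,17)
river: ρ → (17,19,-4)
river: ρ → (-4,21,12)
ρ-cycle length = 18 (tail of 1 descent step not counted)

18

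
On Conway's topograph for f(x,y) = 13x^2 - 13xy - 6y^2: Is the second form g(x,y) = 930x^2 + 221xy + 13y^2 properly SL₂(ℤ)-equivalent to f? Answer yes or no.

D₁ = 481, D₂ = 481
river cycle of f (length 26): (-6, 13, 13), (13, 13, -6), (-6, 11, 15), (15, 19, -2), (-2, 21, 5), (5, 19, -6), (-6, 17, 8), (8, 15, -8), (-8, 17, 6), (6, 19, -5), … (16 more)
river cycle of g (length 26): (13, 13, -6), (-6, 11, 15), (15, 19, -2), (-2, 21, 5), (5, 19, -6), (-6, 17, 8), (8, 15, -8), (-8, 17, 6), (6, 19, -5), (-5, 21, 2), … (16 more)
cycles coincide ⇒ equivalent

yes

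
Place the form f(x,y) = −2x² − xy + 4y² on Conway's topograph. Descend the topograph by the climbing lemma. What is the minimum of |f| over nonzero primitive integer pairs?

descent: ρ → (4,1,-2)
descent: ρ → (-2,3,3)  [lands on river]
river: ρ → (3,3,-2)
river: ρ → (-2,5,1)
river: ρ → (1,5,-2)
closes: descent 2, river 4
min |a| on river = 1

1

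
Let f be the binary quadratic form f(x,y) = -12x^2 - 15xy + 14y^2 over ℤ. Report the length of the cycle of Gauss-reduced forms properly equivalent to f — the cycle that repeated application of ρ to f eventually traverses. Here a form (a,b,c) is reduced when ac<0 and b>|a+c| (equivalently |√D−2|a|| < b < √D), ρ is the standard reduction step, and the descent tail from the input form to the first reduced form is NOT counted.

D = 897, ⌊√D⌋ = 29
descent: ρ → (14,15,-12)  [lands on river]
river: ρ → (-12,9,17)
river: ρ → (17,25,-4)
river: ρ → (-4,23,23)
river: ρ → (23,23,-4)
river: ρ → (-4,25,17)
river: ρ → (17,9,-12)
river: ρ → (-12,15,14)
river: ρ → (14,13,-13)
river: ρ → (-13,13,14)
ρ-cycle length = 10 (tail of 1 descent step not counted)

10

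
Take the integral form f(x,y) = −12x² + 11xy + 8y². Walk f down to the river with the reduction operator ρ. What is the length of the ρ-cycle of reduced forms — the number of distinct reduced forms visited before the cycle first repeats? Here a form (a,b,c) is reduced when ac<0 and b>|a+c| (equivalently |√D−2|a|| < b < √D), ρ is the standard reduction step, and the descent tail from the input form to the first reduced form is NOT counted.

D = 505, ⌊√D⌋ = 22
river: ρ → (8,21,-2)
river: ρ → (-2,19,18)
river: ρ → (18,17,-3)
river: ρ → (-3,19,12)
river: ρ → (12,5,-10)
river: ρ → (-10,15,7)
river: ρ → (7,13,-12)
river: ρ → (-12,11,8)
ρ-cycle length = 8 (tail of 0 descent steps not counted)

8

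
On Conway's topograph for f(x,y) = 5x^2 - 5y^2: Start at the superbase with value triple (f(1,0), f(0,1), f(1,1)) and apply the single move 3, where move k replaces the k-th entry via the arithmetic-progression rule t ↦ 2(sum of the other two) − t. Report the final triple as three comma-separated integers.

start (5,-5,0) = (f(1,0),f(0,1),f(1,1))
replace slot 3: 2·(5+(-5)) − 0 = 0 → (5,-5,0)

5,-5,0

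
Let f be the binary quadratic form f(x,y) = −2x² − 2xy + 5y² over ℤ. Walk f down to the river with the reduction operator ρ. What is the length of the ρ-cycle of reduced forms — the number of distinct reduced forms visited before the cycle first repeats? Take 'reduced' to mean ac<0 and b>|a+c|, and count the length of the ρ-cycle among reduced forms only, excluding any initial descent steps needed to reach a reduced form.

D = 44, ⌊√D⌋ = 6
descent: ρ → (5,2,-2)
descent: ρ → (-2,6,1)  [lands on river]
river: ρ → (1,6,-2)
ρ-cycle length = 2 (tail of 2 descent steps not counted)

2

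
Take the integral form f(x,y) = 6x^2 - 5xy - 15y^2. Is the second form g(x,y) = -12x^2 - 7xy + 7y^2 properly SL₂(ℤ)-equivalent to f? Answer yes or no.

D₁ = 385, D₂ = 385
river cycle of f (length 12): (6, 19, -1), (-1, 19, 6), (6, 17, -4), (-4, 15, 10), (10, 5, -9), (-9, 13, 6), (6, 11, -11), (-11, 11, 6), (6, 13, -9), (-9, 5, 10), … (2 more)
river cycle of g (length 10): (7, 7, -12), (-12, 17, 2), (2, 19, -3), (-3, 17, 8), (8, 15, -5), (-5, 15, 8), (8, 17, -3), (-3, 19, 2), (2, 17, -12), (-12, 7, 7)
cycles differ ⇒ inequivalent

no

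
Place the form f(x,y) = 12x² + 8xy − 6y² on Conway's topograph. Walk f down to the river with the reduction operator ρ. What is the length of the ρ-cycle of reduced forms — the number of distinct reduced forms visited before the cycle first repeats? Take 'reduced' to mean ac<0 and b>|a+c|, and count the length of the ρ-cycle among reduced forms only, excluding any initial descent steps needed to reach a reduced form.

D = 352, ⌊√D⌋ = 18
river: ρ → (-6,16,4)
river: ρ → (4,16,-6)
river: ρ → (-6,8,12)
river: ρ → (12,16,-2)
river: ρ → (-2,16,12)
river: ρ → (12,8,-6)
ρ-cycle length = 6 (tail of 0 descent steps not counted)

6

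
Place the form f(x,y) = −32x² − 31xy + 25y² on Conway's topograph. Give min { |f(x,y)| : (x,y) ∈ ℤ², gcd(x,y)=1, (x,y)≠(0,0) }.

descent: ρ → (25,31,-32)  [lands on river]
river: ρ → (-32,33,24)
river: ρ → (24,63,-2)
river: ρ → (-2,61,55)
river: ρ → (55,49,-8)
river: ρ → (-8,63,6)
river: ρ → (6,57,-38)
river: ρ → (-38,19,25)
closes: descent 1, river 8
min |a| on river = 2

2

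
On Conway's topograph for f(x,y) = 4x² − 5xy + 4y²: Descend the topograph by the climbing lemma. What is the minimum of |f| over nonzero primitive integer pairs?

translate: b→3 (≡-5 mod 8), so (4,-5,4)→(4,3,3)
flip: (4,3,3)→(3,-3,4)
translate: b→3 (≡-3 mod 6), so (3,-3,4)→(3,3,4)
reduced (well bottom): (3,3,4) with a≤c, −a<b≤a
well minimum = a = 3

3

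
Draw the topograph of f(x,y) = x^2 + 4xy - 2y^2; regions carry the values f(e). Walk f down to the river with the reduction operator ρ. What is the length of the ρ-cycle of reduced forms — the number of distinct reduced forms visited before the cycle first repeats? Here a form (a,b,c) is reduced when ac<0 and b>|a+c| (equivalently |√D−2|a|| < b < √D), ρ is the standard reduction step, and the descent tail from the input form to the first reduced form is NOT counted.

D = 24, ⌊√D⌋ = 4
river: ρ → (-2,4,1)
river: ρ → (1,4,-2)
ρ-cycle length = 2 (tail of 0 descent steps not counted)

2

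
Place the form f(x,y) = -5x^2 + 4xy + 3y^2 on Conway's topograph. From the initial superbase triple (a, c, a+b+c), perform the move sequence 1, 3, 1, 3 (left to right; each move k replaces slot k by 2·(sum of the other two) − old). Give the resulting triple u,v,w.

start (-5,3,2) = (f(1,0),f(0,1),f(1,1))
replace slot 1: 2·(3+2) − (-5) = 15 → (15,3,2)
replace slot 3: 2·(15+3) − 2 = 34 → (15,3,34)
replace slot 1: 2·(3+34) − 15 = 59 → (59,3,34)
replace slot 3: 2·(59+3) − 34 = 90 → (59,3,90)

59,3,90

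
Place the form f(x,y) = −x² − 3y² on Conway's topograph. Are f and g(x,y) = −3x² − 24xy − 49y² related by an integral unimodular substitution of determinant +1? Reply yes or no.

D₁ = -12, D₂ = -12
f is negative-definite; reduce −f:
−f: reduced (well bottom): (1,0,3) with a≤c, −a<b≤a
flip sign back: reduced form of f is (-1,0,-3)
g is negative-definite; reduce −g:
−g: translate: b→0 (≡24 mod 6), so (3,24,49)→(3,0,1)
−g: flip: (3,0,1)→(1,0,3)
−g: reduced (well bottom): (1,0,3) with a≤c, −a<b≤a
flip sign back: reduced form of g is (-1,0,-3)
reduced forms (-1, 0, -3) vs (-1, 0, -3) ⇒ equivalent

yes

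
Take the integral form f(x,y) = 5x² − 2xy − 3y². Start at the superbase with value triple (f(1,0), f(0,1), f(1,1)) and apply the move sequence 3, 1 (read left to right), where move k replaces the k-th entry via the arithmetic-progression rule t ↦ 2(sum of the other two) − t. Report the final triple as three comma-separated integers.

start (5,-3,0) = (f(1,0),f(0,1),f(1,1))
replace slot 3: 2·(5+(-3)) − 0 = 4 → (5,-3,4)
replace slot 1: 2·((-3)+4) − 5 = -3 → (-3,-3,4)

-3,-3,4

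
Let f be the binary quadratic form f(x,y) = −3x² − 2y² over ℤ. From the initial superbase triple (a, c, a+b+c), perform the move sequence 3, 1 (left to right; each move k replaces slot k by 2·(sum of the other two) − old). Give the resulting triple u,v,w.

start (-3,-2,-5) = (f(1,0),f(0,1),f(1,1))
replace slot 3: 2·((-3)+(-2)) − (-5) = -5 → (-3,-2,-5)
replace slot 1: 2·((-2)+(-5)) − (-3) = -11 → (-11,-2,-5)

-11,-2,-5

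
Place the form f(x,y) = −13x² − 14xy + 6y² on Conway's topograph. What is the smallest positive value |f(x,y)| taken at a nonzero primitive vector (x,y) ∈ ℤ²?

descent: ρ → (6,14,-13)  [lands on river]
river: ρ → (-13,12,7)
river: ρ → (7,16,-9)
river: ρ → (-9,20,3)
river: ρ → (3,22,-2)
river: ρ → (-2,22,3)
river: ρ → (3,20,-9)
river: ρ → (-9,16,7)
river: ρ → (7,12,-13)
river: ρ → (-13,14,6)
river: ρ → (6,22,-1)
river: ρ → (-1,22,6)
closes: descent 1, river 12
min |a| on river = 1

1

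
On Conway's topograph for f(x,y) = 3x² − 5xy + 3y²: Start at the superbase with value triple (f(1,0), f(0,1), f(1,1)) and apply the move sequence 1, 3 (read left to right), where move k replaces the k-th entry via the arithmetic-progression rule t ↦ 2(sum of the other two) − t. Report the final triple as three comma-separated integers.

start (3,3,1) = (f(1,0),f(0,1),f(1,1))
replace slot 1: 2·(3+1) − 3 = 5 → (5,3,1)
replace slot 3: 2·(5+3) − 1 = 15 → (5,3,15)

5,3,15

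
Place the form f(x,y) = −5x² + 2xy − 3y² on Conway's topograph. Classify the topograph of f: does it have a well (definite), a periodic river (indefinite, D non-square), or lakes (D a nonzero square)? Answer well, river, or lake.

D = b²−4ac = 2² − 4·(-5)·(-3) = -56
D < 0 ⇒ definite ⇒ every region one sign ⇒ single well

well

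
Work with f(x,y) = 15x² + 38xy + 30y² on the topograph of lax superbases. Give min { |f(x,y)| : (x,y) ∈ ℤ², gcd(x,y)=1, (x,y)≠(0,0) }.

translate: b→8 (≡38 mod 30), so (15,38,30)→(15,8,7)
flip: (15,8,7)→(7,-8,15)
translate: b→6 (≡-8 mod 14), so (7,-8,15)→(7,6,14)
reduced (well bottom): (7,6,14) with a≤c, −a<b≤a
well minimum = a = 7

7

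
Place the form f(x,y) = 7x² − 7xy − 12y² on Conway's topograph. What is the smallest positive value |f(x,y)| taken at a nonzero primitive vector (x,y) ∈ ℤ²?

descent: ρ → (-12,7,7)  [lands on river]
river: ρ → (7,7,-12)
river: ρ → (-12,17,2)
river: ρ → (2,19,-3)
river: ρ → (-3,17,8)
river: ρ → (8,15,-5)
river: ρ → (-5,15,8)
river: ρ → (8,17,-3)
river: ρ → (-3,19,2)
river: ρ → (2,17,-12)
closes: descent 1, river 10
min |a| on river = 2

2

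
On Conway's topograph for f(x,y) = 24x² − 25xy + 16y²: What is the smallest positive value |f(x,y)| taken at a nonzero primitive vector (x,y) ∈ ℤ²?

translate: b→23 (≡-25 mod 48), so (24,-25,16)→(24,23,15)
flip: (24,23,15)→(15,-23,24)
translate: b→7 (≡-23 mod 30), so (15,-23,24)→(15,7,16)
reduced (well bottom): (15,7,16) with a≤c, −a<b≤a
well minimum = a = 15

15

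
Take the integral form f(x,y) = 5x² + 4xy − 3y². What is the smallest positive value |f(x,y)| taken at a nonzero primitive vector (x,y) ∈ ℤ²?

river: ρ → (-3,8,1)
river: ρ → (1,8,-3)
river: ρ → (-3,4,5)
river: ρ → (5,6,-2)
river: ρ → (-2,6,5)
river: ρ → (5,4,-3)
closes: descent 0, river 6
min |a| on river = 1

1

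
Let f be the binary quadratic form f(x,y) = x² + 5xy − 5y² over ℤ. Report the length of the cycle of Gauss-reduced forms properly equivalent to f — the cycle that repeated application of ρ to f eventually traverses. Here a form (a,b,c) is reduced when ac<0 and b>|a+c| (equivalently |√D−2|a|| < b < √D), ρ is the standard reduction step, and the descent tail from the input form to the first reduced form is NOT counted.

D = 45, ⌊√D⌋ = 6
river: ρ → (-5,5,1)
river: ρ → (1,5,-5)
ρ-cycle length = 2 (tail of 0 descent steps not counted)

2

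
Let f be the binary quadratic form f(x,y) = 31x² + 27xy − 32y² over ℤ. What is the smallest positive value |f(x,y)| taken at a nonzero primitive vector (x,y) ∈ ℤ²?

river: ρ → (-32,37,26)
river: ρ → (26,67,-2)
river: ρ → (-2,65,59)
river: ρ → (59,53,-8)
river: ρ → (-8,59,38)
river: ρ → (38,17,-29)
river: ρ → (-29,41,26)
river: ρ → (26,63,-7)
river: ρ → (-7,63,26)
river: ρ → (26,41,-29)
river: ρ → (-29,17,38)
river: ρ → (38,59,-8)
river: ρ → (-8,53,59)
river: ρ → (59,65,-2)
river: ρ → (-2,67,26)
river: ρ → (26,37,-32)
river: ρ → (-32,27,31)
river: ρ → (31,35,-28)
river: ρ → (-28,21,38)
river: ρ → (38,55,-11)
river: ρ → (-11,55,38)
river: ρ → (38,21,-28)
river: ρ → (-28,35,31)
river: ρ → (31,27,-32)
closes: descent 0, river 24
min |a| on river = 2

2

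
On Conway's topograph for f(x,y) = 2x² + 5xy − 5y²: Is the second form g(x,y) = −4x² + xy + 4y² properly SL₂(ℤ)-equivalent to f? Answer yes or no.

D₁ = 65, D₂ = 65
river cycle of f (length 6): (-5, 5, 2), (2, 7, -2), (-2, 5, 5), (5, 5, -2), (-2, 7, 2), (2, 5, -5)
river cycle of g (length 6): (4, 7, -1), (-1, 7, 4), (4, 1, -4), (-4, 7, 1), (1, 7, -4), (-4, 1, 4)
cycles differ ⇒ inequivalent

no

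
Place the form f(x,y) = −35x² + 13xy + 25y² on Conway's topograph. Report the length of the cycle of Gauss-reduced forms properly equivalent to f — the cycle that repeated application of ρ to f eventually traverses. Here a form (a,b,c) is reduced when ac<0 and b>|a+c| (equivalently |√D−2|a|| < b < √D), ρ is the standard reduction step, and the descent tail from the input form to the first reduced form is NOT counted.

D = 3669, ⌊√D⌋ = 60
river: ρ → (25,37,-23)
river: ρ → (-23,55,7)
river: ρ → (7,57,-15)
river: ρ → (-15,33,43)
river: ρ → (43,53,-5)
river: ρ → (-5,57,21)
river: ρ → (21,27,-35)
river: ρ → (-35,43,13)
river: ρ → (13,35,-47)
river: ρ → (-47,59,1)
river: ρ → (1,59,-47)
river: ρ → (-47,35,13)
river: ρ → (13,43,-35)
river: ρ → (-35,27,21)
river: ρ → (21,57,-5)
river: ρ → (-5,53,43)
river: ρ → (43,33,-15)
river: ρ → (-15,57,7)
river: ρ → (7,55,-23)
river: ρ → (-23,37,25)
river: ρ → (25,13,-35)
river: ρ → (-35,57,3)
river: ρ → (3,57,-35)
river: ρ → (-35,13,25)
ρ-cycle length = 24 (tail of 0 descent steps not counted)

24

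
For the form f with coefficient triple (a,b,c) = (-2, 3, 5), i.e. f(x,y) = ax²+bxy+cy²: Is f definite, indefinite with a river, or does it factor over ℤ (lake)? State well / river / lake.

D = b²−4ac = 3² − 4·(-2)·5 = 49
D = 7² is a perfect square ⇒ form factors over ℤ ⇒ lakes

lake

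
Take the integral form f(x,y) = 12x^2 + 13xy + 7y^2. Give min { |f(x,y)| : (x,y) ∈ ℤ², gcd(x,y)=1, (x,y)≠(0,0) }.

translate: b→-11 (≡13 mod 24), so (12,13,7)→(12,-11,6)
flip: (12,-11,6)→(6,11,12)
translate: b→-1 (≡11 mod 12), so (6,11,12)→(6,-1,7)
reduced (well bottom): (6,-1,7) with a≤c, −a<b≤a
well minimum = a = 6

6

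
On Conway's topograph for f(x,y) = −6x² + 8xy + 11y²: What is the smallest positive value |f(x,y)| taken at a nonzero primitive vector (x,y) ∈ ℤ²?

river: ρ → (11,14,-3)
river: ρ → (-3,16,6)
river: ρ → (6,8,-11)
river: ρ → (-11,14,3)
river: ρ → (3,16,-6)
river: ρ → (-6,8,11)
closes: descent 0, river 6
min |a| on river = 3

3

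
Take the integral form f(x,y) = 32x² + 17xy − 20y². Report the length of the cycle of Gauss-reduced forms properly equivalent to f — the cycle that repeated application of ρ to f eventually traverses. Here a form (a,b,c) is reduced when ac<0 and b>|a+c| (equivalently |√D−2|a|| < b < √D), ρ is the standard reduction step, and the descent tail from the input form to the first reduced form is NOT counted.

D = 2849, ⌊√D⌋ = 53
river: ρ → (-20,23,29)
river: ρ → (29,35,-14)
river: ρ → (-14,49,8)
river: ρ → (8,47,-20)
river: ρ → (-20,33,22)
river: ρ → (22,11,-31)
river: ρ → (-31,51,2)
river: ρ → (2,53,-5)
river: ρ → (-5,47,32)
river: ρ → (32,17,-20)
ρ-cycle length = 10 (tail of 0 descent steps not counted)

10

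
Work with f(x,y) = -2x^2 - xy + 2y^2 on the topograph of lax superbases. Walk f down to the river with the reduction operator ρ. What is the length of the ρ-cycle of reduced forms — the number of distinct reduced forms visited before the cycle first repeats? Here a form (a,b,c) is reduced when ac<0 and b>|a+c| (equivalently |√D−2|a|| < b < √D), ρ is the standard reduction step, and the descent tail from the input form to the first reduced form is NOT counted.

D = 17, ⌊√D⌋ = 4
descent: ρ → (2,1,-2)  [lands on river]
river: ρ → (-2,3,1)
river: ρ → (1,3,-2)
river: ρ → (-2,1,2)
river: ρ → (2,3,-1)
river: ρ → (-1,3,2)
ρ-cycle length = 6 (tail of 1 descent step not counted)

6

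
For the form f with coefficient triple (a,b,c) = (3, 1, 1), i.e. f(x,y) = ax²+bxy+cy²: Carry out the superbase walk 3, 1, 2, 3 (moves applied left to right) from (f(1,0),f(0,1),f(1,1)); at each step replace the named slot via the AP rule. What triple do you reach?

start (3,1,5) = (f(1,0),f(0,1),f(1,1))
replace slot 3: 2·(3+1) − 5 = 3 → (3,1,3)
replace slot 1: 2·(1+3) − 3 = 5 → (5,1,3)
replace slot 2: 2·(5+3) − 1 = 15 → (5,15,3)
replace slot 3: 2·(5+15) − 3 = 37 → (5,15,37)

5,15,37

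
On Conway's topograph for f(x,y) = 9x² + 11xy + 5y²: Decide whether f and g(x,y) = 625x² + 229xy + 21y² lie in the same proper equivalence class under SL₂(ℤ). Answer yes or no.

D₁ = -59, D₂ = -59
f: translate: b→-7 (≡11 mod 18), so (9,11,5)→(9,-7,3)
f: flip: (9,-7,3)→(3,7,9)
f: translate: b→1 (≡7 mod 6), so (3,7,9)→(3,1,5)
f: reduced (well bottom): (3,1,5) with a≤c, −a<b≤a
g: flip: (625,229,21)→(21,-229,625)
g: translate: b→-19 (≡-229 mod 42), so (21,-229,625)→(21,-19,5)
g: flip: (21,-19,5)→(5,19,21)
g: translate: b→-1 (≡19 mod 10), so (5,19,21)→(5,-1,3)
g: flip: (5,-1,3)→(3,1,5)
g: reduced (well bottom): (3,1,5) with a≤c, −a<b≤a
reduced forms (3, 1, 5) vs (3, 1, 5) ⇒ equivalent

yes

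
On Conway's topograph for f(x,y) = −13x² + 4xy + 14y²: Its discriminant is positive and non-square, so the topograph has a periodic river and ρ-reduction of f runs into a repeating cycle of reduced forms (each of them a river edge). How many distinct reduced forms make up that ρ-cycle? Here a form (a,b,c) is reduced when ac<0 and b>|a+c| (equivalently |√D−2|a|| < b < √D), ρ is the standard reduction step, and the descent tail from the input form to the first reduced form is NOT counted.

D = 744, ⌊√D⌋ = 27
river: ρ → (14,24,-3)
river: ρ → (-3,24,14)
river: ρ → (14,4,-13)
river: ρ → (-13,22,5)
river: ρ → (5,18,-21)
river: ρ → (-21,24,2)
river: ρ → (2,24,-21)
river: ρ → (-21,18,5)
river: ρ → (5,22,-13)
river: ρ → (-13,4,14)
ρ-cycle length = 10 (tail of 0 descent steps not counted)

10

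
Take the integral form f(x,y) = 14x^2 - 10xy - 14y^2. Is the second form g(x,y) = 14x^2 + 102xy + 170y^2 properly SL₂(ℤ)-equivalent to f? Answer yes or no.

D₁ = 884, D₂ = 884
river cycle of f (length 4): (-14, 10, 14), (14, 18, -10), (-10, 22, 10), (10, 18, -14)
river cycle of g (length 4): (14, 18, -10), (-10, 22, 10), (10, 18, -14), (-14, 10, 14)
cycles coincide ⇒ equivalent

yes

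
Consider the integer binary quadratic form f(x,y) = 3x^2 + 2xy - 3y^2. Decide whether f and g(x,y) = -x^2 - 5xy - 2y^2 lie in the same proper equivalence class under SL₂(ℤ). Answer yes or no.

D₁ = 40, D₂ = 17
discriminants differ ⇒ not SL₂(ℤ)-equivalent

no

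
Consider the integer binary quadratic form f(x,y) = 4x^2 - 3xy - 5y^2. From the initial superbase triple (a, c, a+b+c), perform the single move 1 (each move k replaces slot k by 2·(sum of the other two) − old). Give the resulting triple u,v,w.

start (4,-5,-4) = (f(1,0),f(0,1),f(1,1))
replace slot 1: 2·((-5)+(-4)) − 4 = -22 → (-22,-5,-4)

-22,-5,-4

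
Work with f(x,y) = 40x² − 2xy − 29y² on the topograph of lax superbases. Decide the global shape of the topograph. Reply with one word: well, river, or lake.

D = b²−4ac = (-2)² − 4·40·(-29) = 4644
D > 0 non-square ⇒ indefinite ⇒ periodic river

river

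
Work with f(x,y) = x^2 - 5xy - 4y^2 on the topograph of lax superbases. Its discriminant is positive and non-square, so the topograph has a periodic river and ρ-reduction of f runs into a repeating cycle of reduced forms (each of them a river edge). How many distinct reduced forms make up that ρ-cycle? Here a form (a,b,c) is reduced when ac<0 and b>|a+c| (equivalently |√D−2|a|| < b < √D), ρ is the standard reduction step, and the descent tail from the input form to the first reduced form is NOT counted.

D = 41, ⌊√D⌋ = 6
descent: ρ → (-4,5,1)  [lands on river]
river: ρ → (1,5,-4)
river: ρ → (-4,3,2)
river: ρ → (2,5,-2)
river: ρ → (-2,3,4)
river: ρ → (4,5,-1)
river: ρ → (-1,5,4)
river: ρ → (4,3,-2)
river: ρ → (-2,5,2)
river: ρ → (2,3,-4)
ρ-cycle length = 10 (tail of 1 descent step not counted)

10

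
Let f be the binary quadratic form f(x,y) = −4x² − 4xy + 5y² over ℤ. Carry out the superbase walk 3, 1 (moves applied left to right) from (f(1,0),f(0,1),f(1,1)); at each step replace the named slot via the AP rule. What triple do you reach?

start (-4,5,-3) = (f(1,0),f(0,1),f(1,1))
replace slot 3: 2·((-4)+5) − (-3) = 5 → (-4,5,5)
replace slot 1: 2·(5+5) − (-4) = 24 → (24,5,5)

24,5,5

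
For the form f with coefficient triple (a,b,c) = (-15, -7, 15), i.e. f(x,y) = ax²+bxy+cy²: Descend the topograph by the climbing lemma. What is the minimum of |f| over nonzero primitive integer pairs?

descent: ρ → (15,7,-15)  [lands on river]
river: ρ → (-15,23,7)
river: ρ → (7,19,-21)
river: ρ → (-21,23,5)
river: ρ → (5,27,-11)
river: ρ → (-11,17,15)
river: ρ → (15,13,-13)
river: ρ → (-13,13,15)
river: ρ → (15,17,-11)
river: ρ → (-11,27,5)
river: ρ → (5,23,-21)
river: ρ → (-21,19,7)
river: ρ → (7,23,-15)
river: ρ → (-15,7,15)
river: ρ → (15,23,-7)
river: ρ → (-7,19,21)
river: ρ → (21,23,-5)
river: ρ → (-5,27,11)
river: ρ → (11,17,-15)
river: ρ → (-15,13,13)
river: ρ → (13,13,-15)
river: ρ → (-15,17,11)
river: ρ → (11,27,-5)
river: ρ → (-5,23,21)
river: ρ → (21,19,-7)
river: ρ → (-7,23,15)
closes: descent 1, river 26
min |a| on river = 5

5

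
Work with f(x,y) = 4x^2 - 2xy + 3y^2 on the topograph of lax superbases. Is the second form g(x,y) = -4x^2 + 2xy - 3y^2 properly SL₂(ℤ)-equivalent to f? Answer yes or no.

D₁ = -44, D₂ = -44
f: flip: (4,-2,3)→(3,2,4)
f: reduced (well bottom): (3,2,4) with a≤c, −a<b≤a
g is negative-definite; reduce −g:
−g: flip: (4,-2,3)→(3,2,4)
−g: reduced (well bottom): (3,2,4) with a≤c, −a<b≤a
flip sign back: reduced form of g is (-3,-2,-4)
reduced forms (3, 2, 4) vs (-3, -2, -4) ⇒ inequivalent

no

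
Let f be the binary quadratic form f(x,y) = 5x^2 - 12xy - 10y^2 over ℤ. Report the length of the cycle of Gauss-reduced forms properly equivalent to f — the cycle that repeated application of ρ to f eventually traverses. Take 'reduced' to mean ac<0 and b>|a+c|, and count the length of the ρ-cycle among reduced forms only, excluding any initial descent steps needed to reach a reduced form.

D = 344, ⌊√D⌋ = 18
descent: ρ → (-10,12,5)  [lands on river]
river: ρ → (5,18,-1)
river: ρ → (-1,18,5)
river: ρ → (5,12,-10)
river: ρ → (-10,8,7)
river: ρ → (7,6,-11)
river: ρ → (-11,16,2)
river: ρ → (2,16,-11)
river: ρ → (-11,6,7)
river: ρ → (7,8,-10)
ρ-cycle length = 10 (tail of 1 descent step not counted)

10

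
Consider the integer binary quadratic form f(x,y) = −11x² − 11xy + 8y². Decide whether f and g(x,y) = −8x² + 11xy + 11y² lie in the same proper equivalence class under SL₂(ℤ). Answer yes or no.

D₁ = 473, D₂ = 473
river cycle of f (length 4): (8, 11, -11), (-11, 11, 8), (8, 21, -1), (-1, 21, 8)
river cycle of g (length 4): (11, 11, -8), (-8, 21, 1), (1, 21, -8), (-8, 11, 11)
cycles differ ⇒ inequivalent

no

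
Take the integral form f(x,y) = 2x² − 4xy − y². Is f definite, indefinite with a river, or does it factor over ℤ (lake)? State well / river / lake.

D = b²−4ac = (-4)² − 4·2·(-1) = 24
D > 0 non-square ⇒ indefinite ⇒ periodic river

river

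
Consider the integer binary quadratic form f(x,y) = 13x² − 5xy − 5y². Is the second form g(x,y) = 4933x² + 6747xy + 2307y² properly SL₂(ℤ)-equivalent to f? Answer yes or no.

D₁ = 285, D₂ = 285
river cycle of f (length 2): (-5, 15, 3), (3, 15, -5)
river cycle of g (length 2): (-5, 15, 3), (3, 15, -5)
cycles coincide ⇒ equivalent

yes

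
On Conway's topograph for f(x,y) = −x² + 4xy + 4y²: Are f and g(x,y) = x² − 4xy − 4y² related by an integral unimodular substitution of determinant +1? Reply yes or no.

D₁ = 32, D₂ = 32
river cycle of f (length 2): (4, 4, -1), (-1, 4, 4)
river cycle of g (length 2): (-4, 4, 1), (1, 4, -4)
cycles differ ⇒ inequivalent

no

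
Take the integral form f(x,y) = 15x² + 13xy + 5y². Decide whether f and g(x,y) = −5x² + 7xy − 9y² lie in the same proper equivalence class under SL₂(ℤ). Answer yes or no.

D₁ = -131, D₂ = -131
f: flip: (15,13,5)→(5,-13,15)
f: translate: b→-3 (≡-13 mod 10), so (5,-13,15)→(5,-3,7)
f: reduced (well bottom): (5,-3,7) with a≤c, −a<b≤a
g is negative-definite; reduce −g:
−g: translate: b→3 (≡-7 mod 10), so (5,-7,9)→(5,3,7)
−g: reduced (well bottom): (5,3,7) with a≤c, −a<b≤a
flip sign back: reduced form of g is (-5,-3,-7)
reduced forms (5, -3, 7) vs (-5, -3, -7) ⇒ inequivalent

no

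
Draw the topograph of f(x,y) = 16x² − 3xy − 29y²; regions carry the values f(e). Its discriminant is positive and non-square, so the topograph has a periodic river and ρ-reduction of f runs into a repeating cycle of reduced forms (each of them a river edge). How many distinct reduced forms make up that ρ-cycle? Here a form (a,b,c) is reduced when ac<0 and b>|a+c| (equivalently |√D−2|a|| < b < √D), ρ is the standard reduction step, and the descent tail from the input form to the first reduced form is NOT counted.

D = 1865, ⌊√D⌋ = 43
descent: ρ → (-29,3,16)
descent: ρ → (16,29,-16)  [lands on river]
river: ρ → (-16,35,10)
river: ρ → (10,25,-31)
river: ρ → (-31,37,4)
river: ρ → (4,43,-1)
river: ρ → (-1,43,4)
river: ρ → (4,37,-31)
river: ρ → (-31,25,10)
river: ρ → (10,35,-16)
river: ρ → (-16,29,16)
river: ρ → (16,35,-10)
river: ρ → (-10,25,31)
river: ρ → (31,37,-4)
river: ρ → (-4,43,1)
river: ρ → (1,43,-4)
river: ρ → (-4,37,31)
river: ρ → (31,25,-10)
river: ρ → (-10,35,16)
ρ-cycle length = 18 (tail of 2 descent steps not counted)

18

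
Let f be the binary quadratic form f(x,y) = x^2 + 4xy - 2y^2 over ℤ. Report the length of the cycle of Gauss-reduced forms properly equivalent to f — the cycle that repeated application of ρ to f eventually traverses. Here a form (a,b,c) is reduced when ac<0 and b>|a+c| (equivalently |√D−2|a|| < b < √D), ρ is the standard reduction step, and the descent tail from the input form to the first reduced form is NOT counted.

D = 24, ⌊√D⌋ = 4
river: ρ → (-2,4,1)
river: ρ → (1,4,-2)
ρ-cycle length = 2 (tail of 0 descent steps not counted)

2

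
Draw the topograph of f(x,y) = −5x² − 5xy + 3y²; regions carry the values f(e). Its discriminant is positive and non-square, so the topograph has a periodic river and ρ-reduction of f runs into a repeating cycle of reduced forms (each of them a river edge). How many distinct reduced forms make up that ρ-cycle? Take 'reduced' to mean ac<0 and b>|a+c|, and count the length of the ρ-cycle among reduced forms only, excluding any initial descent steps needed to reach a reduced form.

D = 85, ⌊√D⌋ = 9
descent: ρ → (3,5,-5)  [lands on river]
river: ρ → (-5,5,3)
river: ρ → (3,7,-3)
river: ρ → (-3,5,5)
river: ρ → (5,5,-3)
river: ρ → (-3,7,3)
ρ-cycle length = 6 (tail of 1 descent step not counted)

6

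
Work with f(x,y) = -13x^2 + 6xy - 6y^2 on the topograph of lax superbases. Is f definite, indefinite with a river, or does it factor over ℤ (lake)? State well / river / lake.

D = b²−4ac = 6² − 4·(-13)·(-6) = -276
D < 0 ⇒ definite ⇒ every region one sign ⇒ single well

well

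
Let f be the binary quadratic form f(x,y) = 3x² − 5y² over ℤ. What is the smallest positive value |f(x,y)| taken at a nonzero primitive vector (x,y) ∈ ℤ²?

descent: ρ → (-5,0,3)
descent: ρ → (3,6,-2)  [lands on river]
river: ρ → (-2,6,3)
closes: descent 2, river 2
min |a| on river = 2

2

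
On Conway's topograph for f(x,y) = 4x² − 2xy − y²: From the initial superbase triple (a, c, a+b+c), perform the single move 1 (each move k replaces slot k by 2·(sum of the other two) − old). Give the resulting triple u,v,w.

start (4,-1,1) = (f(1,0),f(0,1),f(1,1))
replace slot 1: 2·((-1)+1) − 4 = -4 → (-4,-1,1)

-4,-1,1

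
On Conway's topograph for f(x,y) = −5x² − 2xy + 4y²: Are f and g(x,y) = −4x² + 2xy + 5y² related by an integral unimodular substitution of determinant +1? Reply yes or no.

D₁ = 84, D₂ = 84
river cycle of f (length 6): (4, 2, -5), (-5, 8, 1), (1, 8, -5), (-5, 2, 4), (4, 6, -3), (-3, 6, 4)
river cycle of g (length 6): (5, 8, -1), (-1, 8, 5), (5, 2, -4), (-4, 6, 3), (3, 6, -4), (-4, 2, 5)
cycles differ ⇒ inequivalent

no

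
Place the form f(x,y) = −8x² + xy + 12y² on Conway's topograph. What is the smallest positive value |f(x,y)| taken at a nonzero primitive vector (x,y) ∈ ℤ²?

descent: ρ → (12,-1,-8)
descent: ρ → (-8,17,3)  [lands on river]
river: ρ → (3,19,-2)
river: ρ → (-2,17,12)
river: ρ → (12,7,-7)
river: ρ → (-7,7,12)
river: ρ → (12,17,-2)
river: ρ → (-2,19,3)
river: ρ → (3,17,-8)
river: ρ → (-8,15,5)
river: ρ → (5,15,-8)
closes: descent 2, river 10
min |a| on river = 2

2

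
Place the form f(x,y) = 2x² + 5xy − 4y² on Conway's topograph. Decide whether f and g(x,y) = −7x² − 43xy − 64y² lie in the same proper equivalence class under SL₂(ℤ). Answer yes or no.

D₁ = 57, D₂ = 57
river cycle of f (length 6): (-4, 3, 3), (3, 3, -4), (-4, 5, 2), (2, 7, -1), (-1, 7, 2), (2, 5, -4)
river cycle of g (length 6): (2, 5, -4), (-4, 3, 3), (3, 3, -4), (-4, 5, 2), (2, 7, -1), (-1, 7, 2)
cycles coincide ⇒ equivalent

yes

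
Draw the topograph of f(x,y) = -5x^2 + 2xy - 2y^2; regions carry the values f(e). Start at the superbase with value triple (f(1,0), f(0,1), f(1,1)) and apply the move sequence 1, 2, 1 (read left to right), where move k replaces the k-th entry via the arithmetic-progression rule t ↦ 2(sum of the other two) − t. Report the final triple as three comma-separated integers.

start (-5,-2,-5) = (f(1,0),f(0,1),f(1,1))
replace slot 1: 2·((-2)+(-5)) − (-5) = -9 → (-9,-2,-5)
replace slot 2: 2·((-9)+(-5)) − (-2) = -26 → (-9,-26,-5)
replace slot 1: 2·((-26)+(-5)) − (-9) = -53 → (-53,-26,-5)

-53,-26,-5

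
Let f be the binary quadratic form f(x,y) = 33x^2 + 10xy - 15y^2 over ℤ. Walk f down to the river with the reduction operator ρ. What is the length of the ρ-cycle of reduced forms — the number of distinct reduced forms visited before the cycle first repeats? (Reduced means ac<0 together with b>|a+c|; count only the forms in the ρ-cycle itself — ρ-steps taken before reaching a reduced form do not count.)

D = 2080, ⌊√D⌋ = 45
descent: ρ → (-15,20,28)  [lands on river]
river: ρ → (28,36,-7)
river: ρ → (-7,34,33)
river: ρ → (33,32,-8)
river: ρ → (-8,32,33)
river: ρ → (33,34,-7)
river: ρ → (-7,36,28)
river: ρ → (28,20,-15)
river: ρ → (-15,40,8)
river: ρ → (8,40,-15)
ρ-cycle length = 10 (tail of 1 descent step not counted)

10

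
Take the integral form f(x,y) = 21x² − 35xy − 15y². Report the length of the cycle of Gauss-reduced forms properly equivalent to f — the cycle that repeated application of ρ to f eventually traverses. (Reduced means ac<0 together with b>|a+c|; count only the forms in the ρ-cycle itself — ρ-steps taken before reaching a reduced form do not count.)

D = 2485, ⌊√D⌋ = 49
descent: ρ → (-15,35,21)  [lands on river]
river: ρ → (21,49,-1)
river: ρ → (-1,49,21)
river: ρ → (21,35,-15)
river: ρ → (-15,25,31)
river: ρ → (31,37,-9)
river: ρ → (-9,35,35)
river: ρ → (35,35,-9)
river: ρ → (-9,37,31)
river: ρ → (31,25,-15)
ρ-cycle length = 10 (tail of 1 descent step not counted)

10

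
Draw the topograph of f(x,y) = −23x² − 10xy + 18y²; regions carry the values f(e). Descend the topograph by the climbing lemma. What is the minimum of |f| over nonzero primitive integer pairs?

descent: ρ → (18,10,-23)  [lands on river]
river: ρ → (-23,36,5)
river: ρ → (5,34,-30)
river: ρ → (-30,26,9)
river: ρ → (9,28,-27)
river: ρ → (-27,26,10)
river: ρ → (10,34,-15)
river: ρ → (-15,26,18)
closes: descent 1, river 8
min |a| on river = 5

5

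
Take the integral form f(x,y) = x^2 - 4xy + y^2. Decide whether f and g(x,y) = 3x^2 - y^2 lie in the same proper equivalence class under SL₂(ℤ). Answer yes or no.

D₁ = 12, D₂ = 12
river cycle of f (length 2): (1, 2, -2), (-2, 2, 1)
river cycle of g (length 2): (-1, 2, 2), (2, 2, -1)
cycles differ ⇒ inequivalent

no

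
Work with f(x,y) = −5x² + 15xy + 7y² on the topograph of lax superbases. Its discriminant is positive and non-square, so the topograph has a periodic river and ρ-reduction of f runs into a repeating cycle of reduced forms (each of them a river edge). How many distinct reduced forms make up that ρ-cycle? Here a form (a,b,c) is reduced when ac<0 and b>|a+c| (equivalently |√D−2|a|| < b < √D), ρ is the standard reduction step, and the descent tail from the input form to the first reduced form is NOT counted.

D = 365, ⌊√D⌋ = 19
river: ρ → (7,13,-7)
river: ρ → (-7,15,5)
river: ρ → (5,15,-7)
river: ρ → (-7,13,7)
river: ρ → (7,15,-5)
river: ρ → (-5,15,7)
ρ-cycle length = 6 (tail of 0 descent steps not counted)

6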